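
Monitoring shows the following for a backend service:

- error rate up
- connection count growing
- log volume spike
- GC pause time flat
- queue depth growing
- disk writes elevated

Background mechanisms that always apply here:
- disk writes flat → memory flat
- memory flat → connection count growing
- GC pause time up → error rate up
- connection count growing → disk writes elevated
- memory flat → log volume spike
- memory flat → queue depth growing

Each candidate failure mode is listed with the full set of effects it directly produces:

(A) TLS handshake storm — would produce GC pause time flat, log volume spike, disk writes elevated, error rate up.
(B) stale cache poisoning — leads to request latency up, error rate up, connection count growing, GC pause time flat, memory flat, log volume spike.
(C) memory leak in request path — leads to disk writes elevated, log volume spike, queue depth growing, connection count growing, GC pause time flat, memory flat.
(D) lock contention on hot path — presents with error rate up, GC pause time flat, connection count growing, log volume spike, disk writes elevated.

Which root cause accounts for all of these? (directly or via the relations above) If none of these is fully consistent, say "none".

B

Testing each hypothesis:
(A) TLS handshake storm — does not account for connection count growing, queue depth growing
(B) stale cache poisoning — accounts for every observation (queue depth growing by memory flat → queue depth growing)
(C) memory leak in request path — error rate up -; connection count growing +; log volume spike +; GC pause time flat +; queue depth growing +; disk writes elevated +
(D) lock contention on hot path — error rate up +; connection count growing +; log volume spike +; GC pause time flat +; queue depth growing -; disk writes elevated +
Only (B) is consistent with every observation.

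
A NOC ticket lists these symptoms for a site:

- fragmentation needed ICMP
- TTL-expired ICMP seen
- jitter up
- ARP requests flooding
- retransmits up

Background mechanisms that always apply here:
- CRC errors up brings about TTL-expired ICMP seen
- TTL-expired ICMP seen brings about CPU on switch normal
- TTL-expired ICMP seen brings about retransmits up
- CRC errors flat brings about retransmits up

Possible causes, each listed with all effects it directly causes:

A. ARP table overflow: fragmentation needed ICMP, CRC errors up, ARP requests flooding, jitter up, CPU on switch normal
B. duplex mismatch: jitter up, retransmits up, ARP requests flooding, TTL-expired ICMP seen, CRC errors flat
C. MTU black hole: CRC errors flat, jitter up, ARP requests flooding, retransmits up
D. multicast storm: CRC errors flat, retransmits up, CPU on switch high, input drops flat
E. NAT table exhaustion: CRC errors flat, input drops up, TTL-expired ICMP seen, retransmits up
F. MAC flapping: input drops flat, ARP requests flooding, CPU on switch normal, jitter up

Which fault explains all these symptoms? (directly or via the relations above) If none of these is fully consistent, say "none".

Checking each candidate against the observations:
(A) ARP table overflow — fragmentation needed ICMP match; TTL-expired ICMP seen match (via CRC errors up → TTL-expired ICMP seen); jitter up match; ARP requests flooding match; retransmits up match (via CRC errors up → TTL-expired ICMP seen → retransmits up)
(B) duplex mismatch — fragmentation needed ICMP miss; TTL-expired ICMP seen match; jitter up match; ARP requests flooding match; retransmits up match
(C) MTU black hole — fragmentation needed ICMP miss; TTL-expired ICMP seen miss; jitter up match; ARP requests flooding match; retransmits up match
(D) multicast storm — does not account for fragmentation needed ICMP, TTL-expired ICMP seen, jitter up, ARP requests flooding
(E) NAT table exhaustion — fragmentation needed ICMP miss; TTL-expired ICMP seen match; jitter up miss; ARP requests flooding miss; retransmits up match
(F) MAC flapping — fragmentation needed ICMP miss; TTL-expired ICMP seen miss; jitter up match; ARP requests flooding match; retransmits up miss
(A) is the only candidate with no mismatches.

A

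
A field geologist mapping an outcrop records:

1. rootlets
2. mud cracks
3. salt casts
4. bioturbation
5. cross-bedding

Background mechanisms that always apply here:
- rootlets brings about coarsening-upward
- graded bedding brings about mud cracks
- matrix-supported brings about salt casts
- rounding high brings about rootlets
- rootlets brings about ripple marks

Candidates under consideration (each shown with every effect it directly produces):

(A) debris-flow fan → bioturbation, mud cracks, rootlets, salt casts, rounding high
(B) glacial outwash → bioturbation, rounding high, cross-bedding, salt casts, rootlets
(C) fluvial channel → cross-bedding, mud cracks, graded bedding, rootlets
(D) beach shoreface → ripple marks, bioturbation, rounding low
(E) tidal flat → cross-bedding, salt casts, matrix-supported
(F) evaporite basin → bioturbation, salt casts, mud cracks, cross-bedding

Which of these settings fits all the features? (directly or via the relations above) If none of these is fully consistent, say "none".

none

For each candidate, compare predicted effects to what was observed:
(A) debris-flow fan — does not account for cross-bedding
(B) glacial outwash — rootlets +; mud cracks -; salt casts +; bioturbation +; cross-bedding +
(C) fluvial channel — does not account for salt casts, bioturbation
(D) beach shoreface — rootlets -; mud cracks -; salt casts -; bioturbation +; cross-bedding -
(E) tidal flat — does not account for rootlets, mud cracks, bioturbation
(F) evaporite basin — does not account for rootlets
Every candidate fails on at least one observation.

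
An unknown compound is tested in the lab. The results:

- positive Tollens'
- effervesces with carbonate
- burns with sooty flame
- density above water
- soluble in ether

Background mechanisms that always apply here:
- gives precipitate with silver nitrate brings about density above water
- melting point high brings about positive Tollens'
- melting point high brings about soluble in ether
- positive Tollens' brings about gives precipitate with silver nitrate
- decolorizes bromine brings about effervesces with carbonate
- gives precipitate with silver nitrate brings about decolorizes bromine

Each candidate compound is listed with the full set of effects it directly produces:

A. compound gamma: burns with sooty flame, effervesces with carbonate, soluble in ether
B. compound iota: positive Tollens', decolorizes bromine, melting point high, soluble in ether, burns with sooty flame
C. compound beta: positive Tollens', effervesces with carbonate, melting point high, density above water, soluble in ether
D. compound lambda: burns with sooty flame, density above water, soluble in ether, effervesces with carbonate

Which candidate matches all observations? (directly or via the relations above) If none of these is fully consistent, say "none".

B

Checking each candidate against the observations:
(A) compound gamma — does not account for positive Tollens', density above water
(B) compound iota — positive Tollens' match; effervesces with carbonate match (through decolorizes bromine → effervesces with carbonate); burns with sooty flame match; density above water match (through positive Tollens' → gives precipitate with silver nitrate → density above water); soluble in ether match
(C) compound beta — positive Tollens' match; effervesces with carbonate match; burns with sooty flame miss; density above water match; soluble in ether match
(D) compound lambda — does not account for positive Tollens'
(B) alone accounts for all the evidence.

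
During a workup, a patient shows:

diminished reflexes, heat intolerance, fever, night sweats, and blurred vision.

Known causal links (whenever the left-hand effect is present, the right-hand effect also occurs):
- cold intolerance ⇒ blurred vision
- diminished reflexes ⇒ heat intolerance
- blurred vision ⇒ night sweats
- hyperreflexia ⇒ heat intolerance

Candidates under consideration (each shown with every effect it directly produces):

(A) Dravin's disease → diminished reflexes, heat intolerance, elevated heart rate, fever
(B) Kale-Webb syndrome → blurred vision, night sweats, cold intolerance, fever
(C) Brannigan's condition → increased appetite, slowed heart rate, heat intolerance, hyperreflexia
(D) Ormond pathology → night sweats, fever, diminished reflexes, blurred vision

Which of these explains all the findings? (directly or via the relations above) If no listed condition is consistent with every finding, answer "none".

Per-candidate check:
(A) Dravin's disease — does not account for night sweats, blurred vision
(B) Kale-Webb syndrome — fails on diminished reflexes, heat intolerance (predicts cold intolerance, not heat intolerance)
(C) Brannigan's condition — diminished reflexes NO; heat intolerance yes; fever NO; night sweats NO; blurred vision NO
(D) Ormond pathology — diminished reflexes yes; heat intolerance yes (via diminished reflexes → heat intolerance); fever yes; night sweats yes; blurred vision yes
Only (D) is consistent with every observation.

D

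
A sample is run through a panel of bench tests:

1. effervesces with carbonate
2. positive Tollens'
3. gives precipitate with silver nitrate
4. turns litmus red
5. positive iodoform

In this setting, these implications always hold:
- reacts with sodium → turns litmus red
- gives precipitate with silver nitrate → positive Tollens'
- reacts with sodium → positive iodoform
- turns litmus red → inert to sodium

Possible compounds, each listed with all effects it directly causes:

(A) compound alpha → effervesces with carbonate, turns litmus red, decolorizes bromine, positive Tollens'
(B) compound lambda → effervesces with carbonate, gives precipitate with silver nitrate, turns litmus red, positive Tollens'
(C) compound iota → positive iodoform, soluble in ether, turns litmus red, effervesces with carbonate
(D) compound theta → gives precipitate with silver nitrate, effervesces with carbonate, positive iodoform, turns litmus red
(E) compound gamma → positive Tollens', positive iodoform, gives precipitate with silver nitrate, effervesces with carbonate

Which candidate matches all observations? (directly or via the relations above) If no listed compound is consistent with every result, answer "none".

For each candidate, compare predicted effects to what was observed:
(A) compound alpha — effervesces with carbonate +; positive Tollens' +; gives precipitate with silver nitrate -; turns litmus red +; positive iodoform -
(B) compound lambda — does not account for positive iodoform
(C) compound iota — does not account for positive Tollens', gives precipitate with silver nitrate
(D) compound theta — accounts for every observation (positive Tollens' by gives precipitate with silver nitrate → positive Tollens')
(E) compound gamma — effervesces with carbonate +; positive Tollens' +; gives precipitate with silver nitrate +; turns litmus red -; positive iodoform +
Only (D) is consistent with every observation.

D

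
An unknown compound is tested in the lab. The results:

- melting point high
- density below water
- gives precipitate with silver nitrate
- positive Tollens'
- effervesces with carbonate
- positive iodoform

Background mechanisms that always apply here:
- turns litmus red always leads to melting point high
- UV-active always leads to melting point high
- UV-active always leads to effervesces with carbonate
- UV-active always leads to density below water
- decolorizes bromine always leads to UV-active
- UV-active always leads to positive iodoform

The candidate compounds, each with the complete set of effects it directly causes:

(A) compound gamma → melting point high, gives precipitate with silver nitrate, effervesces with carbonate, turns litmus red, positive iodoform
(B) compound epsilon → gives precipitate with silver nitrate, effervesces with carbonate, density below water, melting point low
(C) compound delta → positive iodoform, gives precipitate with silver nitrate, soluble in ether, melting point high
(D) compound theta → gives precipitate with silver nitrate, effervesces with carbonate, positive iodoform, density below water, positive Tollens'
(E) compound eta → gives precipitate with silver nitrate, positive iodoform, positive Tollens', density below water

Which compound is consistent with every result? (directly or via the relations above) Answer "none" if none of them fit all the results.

none

Checking each candidate against the observations:
(A) compound gamma — melting point high yes; density below water NO; gives precipitate with silver nitrate yes; positive Tollens' NO; effervesces with carbonate yes; positive iodoform yes
(B) compound epsilon — fails on melting point high, positive Tollens', positive iodoform (predicts melting point low, not melting point high)
(C) compound delta — does not account for density below water, positive Tollens', effervesces with carbonate
(D) compound theta — melting point high NO; density below water yes; gives precipitate with silver nitrate yes; positive Tollens' yes; effervesces with carbonate yes; positive iodoform yes
(E) compound eta — melting point high NO; density below water yes; gives precipitate with silver nitrate yes; positive Tollens' yes; effervesces with carbonate NO; positive iodoform yes
None of the listed candidates fits everything.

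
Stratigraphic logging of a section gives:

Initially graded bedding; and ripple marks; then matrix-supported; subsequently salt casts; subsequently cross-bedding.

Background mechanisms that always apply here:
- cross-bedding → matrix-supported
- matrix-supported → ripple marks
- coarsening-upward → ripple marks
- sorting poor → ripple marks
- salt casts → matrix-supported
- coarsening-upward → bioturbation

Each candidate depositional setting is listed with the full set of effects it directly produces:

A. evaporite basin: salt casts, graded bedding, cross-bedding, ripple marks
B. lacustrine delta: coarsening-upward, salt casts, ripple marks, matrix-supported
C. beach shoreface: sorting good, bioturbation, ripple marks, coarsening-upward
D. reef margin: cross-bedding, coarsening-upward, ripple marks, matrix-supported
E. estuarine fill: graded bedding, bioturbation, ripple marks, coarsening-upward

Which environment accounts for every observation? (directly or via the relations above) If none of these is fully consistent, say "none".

A

Per-candidate check:
(A) evaporite basin — accounts for every observation (matrix-supported via salt casts → matrix-supported)
(B) lacustrine delta — does not account for graded bedding, cross-bedding
(C) beach shoreface — graded bedding ✗; ripple marks ✓; matrix-supported ✗; salt casts ✗; cross-bedding ✗
(D) reef margin — graded bedding ✗; ripple marks ✓; matrix-supported ✓; salt casts ✗; cross-bedding ✓
(E) estuarine fill — graded bedding ✓; ripple marks ✓; matrix-supported ✗; salt casts ✗; cross-bedding ✗
(A) is the only candidate with no mismatches.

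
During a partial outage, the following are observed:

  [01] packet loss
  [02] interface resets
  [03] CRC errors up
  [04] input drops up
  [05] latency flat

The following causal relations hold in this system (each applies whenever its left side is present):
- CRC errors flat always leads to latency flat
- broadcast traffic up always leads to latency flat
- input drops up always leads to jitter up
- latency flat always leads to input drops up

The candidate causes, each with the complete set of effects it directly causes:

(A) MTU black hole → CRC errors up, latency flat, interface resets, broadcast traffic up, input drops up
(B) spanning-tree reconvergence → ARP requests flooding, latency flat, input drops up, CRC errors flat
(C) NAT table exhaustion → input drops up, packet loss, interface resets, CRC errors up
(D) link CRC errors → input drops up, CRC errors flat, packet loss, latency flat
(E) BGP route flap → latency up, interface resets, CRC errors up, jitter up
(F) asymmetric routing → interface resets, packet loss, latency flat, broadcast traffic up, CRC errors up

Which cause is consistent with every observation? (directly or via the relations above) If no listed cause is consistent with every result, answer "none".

F

For each candidate, compare predicted effects to what was observed:
(A) MTU black hole — does not account for packet loss
(B) spanning-tree reconvergence — packet loss -; interface resets -; CRC errors up -; input drops up +; latency flat +
(C) NAT table exhaustion — packet loss +; interface resets +; CRC errors up +; input drops up +; latency flat -
(D) link CRC errors — fails on interface resets, CRC errors up (predicts CRC errors flat, not CRC errors up)
(E) BGP route flap — packet loss -; interface resets +; CRC errors up +; input drops up -; latency flat -
(F) asymmetric routing — packet loss +; interface resets +; CRC errors up +; input drops up + (by latency flat → input drops up); latency flat +
(F) alone accounts for all the evidence.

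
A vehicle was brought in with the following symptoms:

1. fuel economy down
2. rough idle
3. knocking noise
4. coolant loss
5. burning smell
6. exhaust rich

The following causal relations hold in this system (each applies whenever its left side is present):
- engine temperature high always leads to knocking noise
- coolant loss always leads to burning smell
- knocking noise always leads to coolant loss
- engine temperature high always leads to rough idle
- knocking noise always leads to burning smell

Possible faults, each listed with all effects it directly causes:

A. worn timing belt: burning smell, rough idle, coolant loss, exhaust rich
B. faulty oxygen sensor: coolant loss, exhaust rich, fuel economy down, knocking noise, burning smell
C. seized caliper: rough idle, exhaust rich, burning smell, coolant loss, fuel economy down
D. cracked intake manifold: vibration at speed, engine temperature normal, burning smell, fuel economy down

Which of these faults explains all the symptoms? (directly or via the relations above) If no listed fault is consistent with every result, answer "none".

none

Checking each candidate against the observations:
(A) worn timing belt — does not account for fuel economy down, knocking noise
(B) faulty oxygen sensor — fuel economy down yes; rough idle NO; knocking noise yes; coolant loss yes; burning smell yes; exhaust rich yes
(C) seized caliper — fuel economy down yes; rough idle yes; knocking noise NO; coolant loss yes; burning smell yes; exhaust rich yes
(D) cracked intake manifold — does not account for rough idle, knocking noise, coolant loss, exhaust rich
Every candidate fails on at least one observation.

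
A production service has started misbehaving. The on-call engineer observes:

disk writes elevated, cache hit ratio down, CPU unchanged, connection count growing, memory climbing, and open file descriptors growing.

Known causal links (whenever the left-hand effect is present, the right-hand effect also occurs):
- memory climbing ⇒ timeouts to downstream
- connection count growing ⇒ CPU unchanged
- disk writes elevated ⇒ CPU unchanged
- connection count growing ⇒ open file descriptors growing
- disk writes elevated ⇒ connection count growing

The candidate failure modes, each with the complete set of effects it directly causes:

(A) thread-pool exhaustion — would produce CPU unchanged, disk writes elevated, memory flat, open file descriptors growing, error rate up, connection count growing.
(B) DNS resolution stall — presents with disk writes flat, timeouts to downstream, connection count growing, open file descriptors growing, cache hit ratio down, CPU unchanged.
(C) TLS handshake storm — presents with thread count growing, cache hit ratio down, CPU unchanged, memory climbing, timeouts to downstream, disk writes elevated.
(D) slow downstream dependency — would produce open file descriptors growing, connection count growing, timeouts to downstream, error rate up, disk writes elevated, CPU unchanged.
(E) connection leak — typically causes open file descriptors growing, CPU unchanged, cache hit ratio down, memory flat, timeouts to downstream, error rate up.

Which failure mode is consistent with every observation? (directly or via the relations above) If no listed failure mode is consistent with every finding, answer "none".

C

Testing each hypothesis:
(A) thread-pool exhaustion — fails on cache hit ratio down, memory climbing (predicts memory flat, not memory climbing)
(B) DNS resolution stall — disk writes elevated NO; cache hit ratio down yes; CPU unchanged yes; connection count growing yes; memory climbing NO; open file descriptors growing yes
(C) TLS handshake storm — accounts for every observation (connection count growing through disk writes elevated → connection count growing)
(D) slow downstream dependency — disk writes elevated yes; cache hit ratio down NO; CPU unchanged yes; connection count growing yes; memory climbing NO; open file descriptors growing yes
(E) connection leak — disk writes elevated NO; cache hit ratio down yes; CPU unchanged yes; connection count growing NO; memory climbing NO; open file descriptors growing yes
(C) is the only candidate with no mismatches.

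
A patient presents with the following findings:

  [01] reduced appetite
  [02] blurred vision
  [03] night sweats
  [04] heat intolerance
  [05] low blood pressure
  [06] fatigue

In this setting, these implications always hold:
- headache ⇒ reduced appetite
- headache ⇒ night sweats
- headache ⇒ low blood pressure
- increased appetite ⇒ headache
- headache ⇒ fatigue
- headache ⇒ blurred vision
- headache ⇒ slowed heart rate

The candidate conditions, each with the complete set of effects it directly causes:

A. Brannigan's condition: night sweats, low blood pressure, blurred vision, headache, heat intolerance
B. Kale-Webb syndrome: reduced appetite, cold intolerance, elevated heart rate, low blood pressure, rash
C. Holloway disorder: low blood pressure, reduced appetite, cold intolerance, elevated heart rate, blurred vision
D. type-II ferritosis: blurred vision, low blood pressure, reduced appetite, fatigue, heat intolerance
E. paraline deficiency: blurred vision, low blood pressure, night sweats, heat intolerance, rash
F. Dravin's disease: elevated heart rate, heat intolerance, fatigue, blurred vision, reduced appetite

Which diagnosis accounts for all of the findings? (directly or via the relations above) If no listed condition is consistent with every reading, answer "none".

A

Checking each candidate against the observations:
(A) Brannigan's condition — reduced appetite + (through headache → reduced appetite); blurred vision +; night sweats +; heat intolerance +; low blood pressure +; fatigue + (through headache → fatigue)
(B) Kale-Webb syndrome — reduced appetite +; blurred vision -; night sweats -; heat intolerance -; low blood pressure +; fatigue -
(C) Holloway disorder — reduced appetite +; blurred vision +; night sweats -; heat intolerance -; low blood pressure +; fatigue -
(D) type-II ferritosis — reduced appetite +; blurred vision +; night sweats -; heat intolerance +; low blood pressure +; fatigue +
(E) paraline deficiency — reduced appetite -; blurred vision +; night sweats +; heat intolerance +; low blood pressure +; fatigue -
(F) Dravin's disease — does not account for night sweats, low blood pressure
Only (A) is consistent with every observation.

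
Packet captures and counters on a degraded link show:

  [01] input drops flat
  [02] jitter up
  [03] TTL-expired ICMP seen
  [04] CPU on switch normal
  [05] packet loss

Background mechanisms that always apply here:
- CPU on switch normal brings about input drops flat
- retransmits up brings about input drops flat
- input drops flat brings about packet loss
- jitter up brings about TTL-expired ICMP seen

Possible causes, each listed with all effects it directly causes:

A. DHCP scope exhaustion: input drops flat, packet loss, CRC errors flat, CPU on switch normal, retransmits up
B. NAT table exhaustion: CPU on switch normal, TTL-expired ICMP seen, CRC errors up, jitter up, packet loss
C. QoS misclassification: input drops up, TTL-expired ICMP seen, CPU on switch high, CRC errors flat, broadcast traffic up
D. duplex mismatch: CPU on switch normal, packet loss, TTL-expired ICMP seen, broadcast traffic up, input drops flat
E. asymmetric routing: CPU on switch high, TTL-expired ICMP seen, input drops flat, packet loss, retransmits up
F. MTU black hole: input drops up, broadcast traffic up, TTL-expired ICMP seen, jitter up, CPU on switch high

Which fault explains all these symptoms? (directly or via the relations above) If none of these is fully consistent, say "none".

Checking each candidate against the observations:
(A) DHCP scope exhaustion — does not account for jitter up, TTL-expired ICMP seen
(B) NAT table exhaustion — input drops flat yes (by CPU on switch normal → input drops flat); jitter up yes; TTL-expired ICMP seen yes; CPU on switch normal yes; packet loss yes
(C) QoS misclassification — input drops flat NO; jitter up NO; TTL-expired ICMP seen yes; CPU on switch normal NO; packet loss NO
(D) duplex mismatch — does not account for jitter up
(E) asymmetric routing — fails on jitter up, CPU on switch normal (predicts CPU on switch high, not CPU on switch normal)
(F) MTU black hole — input drops flat NO; jitter up yes; TTL-expired ICMP seen yes; CPU on switch normal NO; packet loss NO
(B) alone accounts for all the evidence.

B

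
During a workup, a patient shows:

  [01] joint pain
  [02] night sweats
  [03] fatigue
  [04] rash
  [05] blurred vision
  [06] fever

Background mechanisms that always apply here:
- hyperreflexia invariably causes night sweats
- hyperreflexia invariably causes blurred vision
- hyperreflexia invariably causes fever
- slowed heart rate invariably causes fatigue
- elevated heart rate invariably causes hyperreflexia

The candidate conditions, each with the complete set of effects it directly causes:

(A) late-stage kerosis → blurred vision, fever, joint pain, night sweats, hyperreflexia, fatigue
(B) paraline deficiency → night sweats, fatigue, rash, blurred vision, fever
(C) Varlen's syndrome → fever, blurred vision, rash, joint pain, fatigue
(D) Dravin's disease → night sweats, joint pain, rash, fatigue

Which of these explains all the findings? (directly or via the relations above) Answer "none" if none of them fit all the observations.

Per-candidate check:
(A) late-stage kerosis — does not account for rash
(B) paraline deficiency — does not account for joint pain
(C) Varlen's syndrome — does not account for night sweats
(D) Dravin's disease — does not account for blurred vision, fever
No candidate is consistent with all observations.

none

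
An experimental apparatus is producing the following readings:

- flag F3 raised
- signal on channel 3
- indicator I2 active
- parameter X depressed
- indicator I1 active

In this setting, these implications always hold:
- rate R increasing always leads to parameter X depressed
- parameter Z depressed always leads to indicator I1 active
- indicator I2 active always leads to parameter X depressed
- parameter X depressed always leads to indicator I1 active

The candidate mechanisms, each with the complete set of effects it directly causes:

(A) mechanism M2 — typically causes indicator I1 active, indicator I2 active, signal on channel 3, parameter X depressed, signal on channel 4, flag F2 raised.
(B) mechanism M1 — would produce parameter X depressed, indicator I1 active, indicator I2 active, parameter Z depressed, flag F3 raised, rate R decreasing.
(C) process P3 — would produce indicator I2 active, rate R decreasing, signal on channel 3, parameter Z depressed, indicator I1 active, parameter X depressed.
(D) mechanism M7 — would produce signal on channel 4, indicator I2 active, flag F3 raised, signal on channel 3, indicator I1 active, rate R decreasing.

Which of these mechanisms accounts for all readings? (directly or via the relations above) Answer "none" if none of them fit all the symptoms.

Per-candidate check:
(A) mechanism M2 — flag F3 raised NO; signal on channel 3 yes; indicator I2 active yes; parameter X depressed yes; indicator I1 active yes
(B) mechanism M1 — does not account for signal on channel 3
(C) process P3 — does not account for flag F3 raised
(D) mechanism M7 — flag F3 raised yes; signal on channel 3 yes; indicator I2 active yes; parameter X depressed yes (by indicator I2 active → parameter X depressed); indicator I1 active yes
Only (D) is consistent with every observation.

D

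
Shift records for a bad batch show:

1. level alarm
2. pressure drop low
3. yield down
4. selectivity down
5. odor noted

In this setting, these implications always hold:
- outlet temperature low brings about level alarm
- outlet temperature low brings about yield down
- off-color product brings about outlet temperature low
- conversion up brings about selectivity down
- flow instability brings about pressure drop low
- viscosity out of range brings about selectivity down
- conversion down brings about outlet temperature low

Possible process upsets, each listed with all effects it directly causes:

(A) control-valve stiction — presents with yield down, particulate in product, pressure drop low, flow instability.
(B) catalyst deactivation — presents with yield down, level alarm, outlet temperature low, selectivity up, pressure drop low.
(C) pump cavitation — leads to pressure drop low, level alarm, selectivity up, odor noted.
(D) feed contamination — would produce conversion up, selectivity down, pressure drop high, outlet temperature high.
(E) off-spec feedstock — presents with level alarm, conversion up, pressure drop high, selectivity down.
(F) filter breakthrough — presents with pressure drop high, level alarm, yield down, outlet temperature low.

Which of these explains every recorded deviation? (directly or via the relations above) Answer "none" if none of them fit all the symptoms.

Per-candidate check:
(A) control-valve stiction — does not account for level alarm, selectivity down, odor noted
(B) catalyst deactivation — level alarm ✓; pressure drop low ✓; yield down ✓; selectivity down ✗; odor noted ✗
(C) pump cavitation — level alarm ✓; pressure drop low ✓; yield down ✗; selectivity down ✗; odor noted ✓
(D) feed contamination — level alarm ✗; pressure drop low ✗; yield down ✗; selectivity down ✓; odor noted ✗
(E) off-spec feedstock — level alarm ✓; pressure drop low ✗; yield down ✗; selectivity down ✓; odor noted ✗
(F) filter breakthrough — fails on pressure drop low, selectivity down, odor noted (predicts pressure drop high, not pressure drop low)
No candidate is consistent with all observations.

none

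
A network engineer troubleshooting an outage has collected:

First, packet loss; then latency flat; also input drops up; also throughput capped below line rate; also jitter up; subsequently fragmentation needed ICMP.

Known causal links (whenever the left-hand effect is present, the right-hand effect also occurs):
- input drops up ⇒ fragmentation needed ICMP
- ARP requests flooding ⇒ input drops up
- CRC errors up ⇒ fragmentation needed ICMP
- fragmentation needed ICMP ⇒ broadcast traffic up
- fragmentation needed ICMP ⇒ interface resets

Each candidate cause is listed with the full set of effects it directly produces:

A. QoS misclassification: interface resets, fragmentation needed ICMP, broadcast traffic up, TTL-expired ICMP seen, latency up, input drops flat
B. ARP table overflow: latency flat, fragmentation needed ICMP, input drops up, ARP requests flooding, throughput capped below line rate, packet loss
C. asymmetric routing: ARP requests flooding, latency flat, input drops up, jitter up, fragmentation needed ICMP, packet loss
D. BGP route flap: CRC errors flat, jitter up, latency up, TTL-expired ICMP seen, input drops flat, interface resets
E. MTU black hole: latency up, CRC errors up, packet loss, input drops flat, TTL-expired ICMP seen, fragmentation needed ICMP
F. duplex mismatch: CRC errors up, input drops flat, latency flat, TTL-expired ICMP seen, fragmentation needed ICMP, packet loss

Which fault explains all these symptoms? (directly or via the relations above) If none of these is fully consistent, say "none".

Testing each hypothesis:
(A) QoS misclassification — packet loss miss; latency flat miss; input drops up miss; throughput capped below line rate miss; jitter up miss; fragmentation needed ICMP match
(B) ARP table overflow — packet loss match; latency flat match; input drops up match; throughput capped below line rate match; jitter up miss; fragmentation needed ICMP match
(C) asymmetric routing — packet loss match; latency flat match; input drops up match; throughput capped below line rate miss; jitter up match; fragmentation needed ICMP match
(D) BGP route flap — fails on packet loss, latency flat, input drops up, throughput capped below line rate, fragmentation needed ICMP (predicts latency up, not latency flat; predicts input drops flat, not input drops up)
(E) MTU black hole — fails on latency flat, input drops up, throughput capped below line rate, jitter up (predicts latency up, not latency flat; predicts input drops flat, not input drops up)
(F) duplex mismatch — packet loss match; latency flat match; input drops up miss; throughput capped below line rate miss; jitter up miss; fragmentation needed ICMP match
Every candidate fails on at least one observation.

none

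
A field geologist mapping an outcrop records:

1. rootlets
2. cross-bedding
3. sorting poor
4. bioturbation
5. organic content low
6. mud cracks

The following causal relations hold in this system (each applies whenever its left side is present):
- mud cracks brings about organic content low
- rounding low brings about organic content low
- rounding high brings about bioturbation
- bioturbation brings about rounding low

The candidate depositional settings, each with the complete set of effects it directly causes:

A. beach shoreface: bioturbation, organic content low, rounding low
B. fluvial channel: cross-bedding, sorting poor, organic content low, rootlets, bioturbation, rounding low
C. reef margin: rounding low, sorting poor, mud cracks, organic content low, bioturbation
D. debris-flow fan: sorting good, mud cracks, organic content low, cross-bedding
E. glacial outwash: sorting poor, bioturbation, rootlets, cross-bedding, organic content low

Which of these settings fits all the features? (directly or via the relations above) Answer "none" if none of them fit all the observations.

none

Per-candidate check:
(A) beach shoreface — rootlets ✗; cross-bedding ✗; sorting poor ✗; bioturbation ✓; organic content low ✓; mud cracks ✗
(B) fluvial channel — does not account for mud cracks
(C) reef margin — rootlets ✗; cross-bedding ✗; sorting poor ✓; bioturbation ✓; organic content low ✓; mud cracks ✓
(D) debris-flow fan — fails on rootlets, sorting poor, bioturbation (predicts sorting good, not sorting poor)
(E) glacial outwash — rootlets ✓; cross-bedding ✓; sorting poor ✓; bioturbation ✓; organic content low ✓; mud cracks ✗
Every candidate fails on at least one observation.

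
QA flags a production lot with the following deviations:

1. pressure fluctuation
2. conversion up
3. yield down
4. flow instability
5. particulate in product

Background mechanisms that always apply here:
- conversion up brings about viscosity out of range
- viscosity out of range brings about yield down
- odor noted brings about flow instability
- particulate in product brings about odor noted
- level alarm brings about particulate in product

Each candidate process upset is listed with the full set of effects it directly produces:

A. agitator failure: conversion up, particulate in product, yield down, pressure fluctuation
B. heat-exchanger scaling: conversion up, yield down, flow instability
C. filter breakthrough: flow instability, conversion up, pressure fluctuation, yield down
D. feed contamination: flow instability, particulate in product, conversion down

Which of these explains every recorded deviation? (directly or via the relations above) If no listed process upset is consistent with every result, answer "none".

For each candidate, compare predicted effects to what was observed:
(A) agitator failure — pressure fluctuation ✓; conversion up ✓; yield down ✓; flow instability ✓ (via particulate in product → odor noted → flow instability); particulate in product ✓
(B) heat-exchanger scaling — pressure fluctuation ✗; conversion up ✓; yield down ✓; flow instability ✓; particulate in product ✗
(C) filter breakthrough — does not account for particulate in product
(D) feed contamination — pressure fluctuation ✗; conversion up ✗; yield down ✗; flow instability ✓; particulate in product ✓
(A) is the only candidate with no mismatches.

A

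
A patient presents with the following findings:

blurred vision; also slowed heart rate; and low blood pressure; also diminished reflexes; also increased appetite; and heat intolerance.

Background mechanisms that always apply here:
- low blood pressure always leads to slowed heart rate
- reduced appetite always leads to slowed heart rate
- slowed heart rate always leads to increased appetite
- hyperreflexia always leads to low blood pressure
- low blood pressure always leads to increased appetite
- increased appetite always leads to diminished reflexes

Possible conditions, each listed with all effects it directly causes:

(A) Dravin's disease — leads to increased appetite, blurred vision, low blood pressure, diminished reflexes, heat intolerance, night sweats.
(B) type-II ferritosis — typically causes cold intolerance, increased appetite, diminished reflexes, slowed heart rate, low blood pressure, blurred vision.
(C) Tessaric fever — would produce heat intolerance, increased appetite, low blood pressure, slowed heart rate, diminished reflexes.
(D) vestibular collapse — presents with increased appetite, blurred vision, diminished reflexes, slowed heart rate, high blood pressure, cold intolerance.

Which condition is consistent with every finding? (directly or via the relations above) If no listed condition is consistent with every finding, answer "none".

A

Per-candidate check:
(A) Dravin's disease — accounts for every observation (slowed heart rate by low blood pressure → slowed heart rate)
(B) type-II ferritosis — blurred vision +; slowed heart rate +; low blood pressure +; diminished reflexes +; increased appetite +; heat intolerance -
(C) Tessaric fever — blurred vision -; slowed heart rate +; low blood pressure +; diminished reflexes +; increased appetite +; heat intolerance +
(D) vestibular collapse — fails on low blood pressure, heat intolerance (predicts high blood pressure, not low blood pressure; predicts cold intolerance, not heat intolerance)
Only (A) is consistent with every observation.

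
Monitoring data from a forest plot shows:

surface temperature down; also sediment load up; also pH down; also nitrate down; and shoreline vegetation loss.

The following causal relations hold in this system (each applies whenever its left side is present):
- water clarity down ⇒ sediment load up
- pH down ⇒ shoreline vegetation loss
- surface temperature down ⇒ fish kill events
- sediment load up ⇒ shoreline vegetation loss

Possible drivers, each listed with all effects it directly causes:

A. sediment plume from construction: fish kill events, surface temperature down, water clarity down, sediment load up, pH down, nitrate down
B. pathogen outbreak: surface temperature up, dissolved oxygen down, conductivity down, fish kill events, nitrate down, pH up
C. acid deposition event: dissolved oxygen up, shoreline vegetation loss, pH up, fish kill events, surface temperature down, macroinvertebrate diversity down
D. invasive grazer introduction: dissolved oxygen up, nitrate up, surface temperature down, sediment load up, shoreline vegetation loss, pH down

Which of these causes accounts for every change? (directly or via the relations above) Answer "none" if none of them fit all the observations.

A

For each candidate, compare predicted effects to what was observed:
(A) sediment plume from construction — surface temperature down yes; sediment load up yes; pH down yes; nitrate down yes; shoreline vegetation loss yes (by sediment load up → shoreline vegetation loss)
(B) pathogen outbreak — fails on surface temperature down, sediment load up, pH down, shoreline vegetation loss (predicts surface temperature up, not surface temperature down; predicts pH up, not pH down)
(C) acid deposition event — surface temperature down yes; sediment load up NO; pH down NO; nitrate down NO; shoreline vegetation loss yes
(D) invasive grazer introduction — surface temperature down yes; sediment load up yes; pH down yes; nitrate down NO; shoreline vegetation loss yes
(A) alone accounts for all the evidence.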